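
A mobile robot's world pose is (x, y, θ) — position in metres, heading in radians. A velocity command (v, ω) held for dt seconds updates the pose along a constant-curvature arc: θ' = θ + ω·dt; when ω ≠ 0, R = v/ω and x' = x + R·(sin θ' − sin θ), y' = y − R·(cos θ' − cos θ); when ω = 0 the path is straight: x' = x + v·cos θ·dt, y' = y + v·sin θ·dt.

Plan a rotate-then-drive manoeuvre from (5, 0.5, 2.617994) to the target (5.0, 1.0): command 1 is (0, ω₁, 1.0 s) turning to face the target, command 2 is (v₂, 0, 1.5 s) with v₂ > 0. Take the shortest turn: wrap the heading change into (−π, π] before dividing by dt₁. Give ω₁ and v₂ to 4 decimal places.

heading to target = atan2(1−0.5, 5−5) = 1.5708
Δθ = wrap(1.5708 − 2.6180) = -1.0472; ω₁ = Δθ/dt₁ = -1.0472
distance = √((5−5)² + (1−0.5)²) = 0.5000; v₂ = distance/dt₂ = 0.3333

ω₁ = -1.0472, v₂ = 0.3333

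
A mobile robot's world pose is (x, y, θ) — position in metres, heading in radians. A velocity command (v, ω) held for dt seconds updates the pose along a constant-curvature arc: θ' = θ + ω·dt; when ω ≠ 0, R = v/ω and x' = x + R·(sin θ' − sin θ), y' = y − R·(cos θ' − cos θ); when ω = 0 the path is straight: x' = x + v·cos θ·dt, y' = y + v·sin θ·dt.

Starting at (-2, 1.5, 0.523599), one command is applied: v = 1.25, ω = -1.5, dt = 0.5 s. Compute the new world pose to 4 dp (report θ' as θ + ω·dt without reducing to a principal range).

(-1.3963, 1.5904, -0.2264)

θ' = 0.5236 + -1.5·0.5 = -0.2264
R = v/ω = 1.25/-1.5 = -0.8333
x' = -2 + -0.8333·(sin -0.2264 − sin 0.5236) = -1.3963
y' = 1.5 − -0.8333·(cos -0.2264 − cos 0.5236) = 1.5904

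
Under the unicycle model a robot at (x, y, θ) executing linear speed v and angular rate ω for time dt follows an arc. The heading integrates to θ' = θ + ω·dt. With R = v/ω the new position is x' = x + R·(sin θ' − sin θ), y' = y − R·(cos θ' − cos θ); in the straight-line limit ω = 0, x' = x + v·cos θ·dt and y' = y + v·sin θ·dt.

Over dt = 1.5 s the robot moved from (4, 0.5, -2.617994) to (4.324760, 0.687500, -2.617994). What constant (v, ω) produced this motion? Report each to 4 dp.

Δθ = -2.617994 − -2.617994 = 0.000000
ω = Δθ/dt = 0.000000/1.5 = 0.0000
ω = 0 → v = (Δx·cos θ + Δy·sin θ)/dt = -0.2500

v = -0.2500, ω = 0.0000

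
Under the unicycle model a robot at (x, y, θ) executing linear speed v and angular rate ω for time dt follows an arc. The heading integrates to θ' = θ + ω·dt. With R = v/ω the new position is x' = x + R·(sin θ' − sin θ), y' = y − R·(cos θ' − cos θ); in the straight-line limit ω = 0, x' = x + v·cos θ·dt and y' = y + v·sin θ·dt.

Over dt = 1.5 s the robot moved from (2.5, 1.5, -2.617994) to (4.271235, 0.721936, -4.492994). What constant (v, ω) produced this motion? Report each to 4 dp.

Δθ = -4.492994 − -2.617994 = -1.875000
ω = Δθ/dt = -1.875000/1.5 = -1.2500
R = Δx/(sin θ' − sin θ) = 1.2000
v = R·ω = 1.2000·-1.2500 = -1.5000

v = -1.5000, ω = -1.2500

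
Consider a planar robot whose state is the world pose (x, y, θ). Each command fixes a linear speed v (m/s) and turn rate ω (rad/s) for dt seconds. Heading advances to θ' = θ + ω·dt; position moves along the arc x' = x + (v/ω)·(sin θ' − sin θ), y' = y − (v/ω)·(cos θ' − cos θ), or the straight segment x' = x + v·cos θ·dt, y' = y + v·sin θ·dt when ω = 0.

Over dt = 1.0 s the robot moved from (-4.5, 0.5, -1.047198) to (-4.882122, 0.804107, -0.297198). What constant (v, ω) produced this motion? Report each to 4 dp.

v = -0.5000, ω = 0.7500

Δθ = -0.297198 − -1.047198 = 0.750000
ω = Δθ/dt = 0.750000/1.0 = 0.7500
R = Δx/(sin θ' − sin θ) = -0.6667
v = R·ω = -0.6667·0.7500 = -0.5000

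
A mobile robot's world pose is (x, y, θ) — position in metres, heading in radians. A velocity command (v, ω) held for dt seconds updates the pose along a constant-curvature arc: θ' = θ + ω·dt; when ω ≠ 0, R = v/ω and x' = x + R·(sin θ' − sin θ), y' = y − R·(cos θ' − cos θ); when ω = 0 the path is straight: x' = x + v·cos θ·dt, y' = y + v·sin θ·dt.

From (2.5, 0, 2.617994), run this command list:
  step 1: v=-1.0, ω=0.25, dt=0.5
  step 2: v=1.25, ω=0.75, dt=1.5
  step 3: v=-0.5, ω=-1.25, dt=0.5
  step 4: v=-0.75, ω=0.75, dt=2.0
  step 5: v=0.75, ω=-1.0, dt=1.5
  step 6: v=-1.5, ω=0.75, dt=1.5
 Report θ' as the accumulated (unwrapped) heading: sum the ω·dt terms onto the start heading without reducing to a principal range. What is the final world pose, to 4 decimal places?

(3.3235, 1.1574, 4.3680)

step 1: θ'=2.7430 (R=-4.0000) → pose (2.9475, -0.2223, 2.7430)
step 2: θ'=3.8680 (R=1.6667) → pose (1.1936, -0.5124, 3.8680)
step 3: θ'=3.2430 (R=0.4000) → pose (1.4188, -0.4135, 3.2430)
step 4: θ'=4.7430 (R=-1.0000) → pose (2.3171, 0.6120, 4.7430)
step 5: θ'=3.2430 (R=-0.7500) → pose (1.6434, -0.1571, 3.2430)
step 6: θ'=4.3680 (R=-2.0000) → pose (3.3235, 1.1574, 4.3680)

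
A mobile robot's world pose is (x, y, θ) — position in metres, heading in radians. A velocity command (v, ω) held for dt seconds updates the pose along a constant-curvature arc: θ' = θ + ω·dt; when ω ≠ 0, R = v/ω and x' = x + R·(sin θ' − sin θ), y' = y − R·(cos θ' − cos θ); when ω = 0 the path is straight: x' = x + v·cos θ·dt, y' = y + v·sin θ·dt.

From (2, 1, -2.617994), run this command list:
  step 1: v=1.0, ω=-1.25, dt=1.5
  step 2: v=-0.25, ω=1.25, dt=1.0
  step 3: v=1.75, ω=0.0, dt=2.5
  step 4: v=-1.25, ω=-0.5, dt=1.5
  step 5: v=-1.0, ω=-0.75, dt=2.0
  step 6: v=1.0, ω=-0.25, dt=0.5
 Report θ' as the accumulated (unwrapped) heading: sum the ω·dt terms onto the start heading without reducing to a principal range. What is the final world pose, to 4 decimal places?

(-1.4135, -0.5182, -5.6180)

step 1: θ'=-4.4930 (R=-0.8000) → pose (0.8192, 1.5187, -4.4930)
step 2: θ'=-3.2430 (R=-0.2000) → pose (0.9941, 1.3633, -3.2430)
step 3: θ'=-3.2430 (straight) → pose (-3.3584, 1.8061, -3.2430)
step 4: θ'=-3.9930 (R=2.5000) → pose (-1.7309, 0.9663, -3.9930)
step 5: θ'=-5.4930 (R=1.3333) → pose (-1.7866, -0.8506, -5.4930)
step 6: θ'=-5.6180 (R=-4.0000) → pose (-1.4135, -0.5182, -5.6180)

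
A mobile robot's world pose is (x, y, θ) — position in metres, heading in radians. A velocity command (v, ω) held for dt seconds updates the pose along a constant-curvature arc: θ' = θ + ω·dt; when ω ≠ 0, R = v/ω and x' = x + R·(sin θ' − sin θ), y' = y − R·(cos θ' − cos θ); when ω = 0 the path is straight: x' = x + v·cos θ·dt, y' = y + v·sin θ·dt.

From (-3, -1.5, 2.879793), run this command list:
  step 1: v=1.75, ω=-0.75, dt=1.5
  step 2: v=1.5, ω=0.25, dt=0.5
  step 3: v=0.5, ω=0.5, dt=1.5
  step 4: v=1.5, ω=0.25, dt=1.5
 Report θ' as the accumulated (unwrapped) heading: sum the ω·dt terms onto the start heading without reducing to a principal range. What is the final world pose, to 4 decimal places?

step 1: θ'=1.7548 (R=-2.3333) → pose (-4.6900, 0.3269, 1.7548)
step 2: θ'=1.8798 (R=6.0000) → pose (-4.8729, 1.0538, 1.8798)
step 3: θ'=2.6298 (R=1.0000) → pose (-5.3358, 1.6215, 2.6298)
step 4: θ'=3.0048 (R=6.0000) → pose (-7.4561, 2.3343, 3.0048)

(-7.4561, 2.3343, 3.0048)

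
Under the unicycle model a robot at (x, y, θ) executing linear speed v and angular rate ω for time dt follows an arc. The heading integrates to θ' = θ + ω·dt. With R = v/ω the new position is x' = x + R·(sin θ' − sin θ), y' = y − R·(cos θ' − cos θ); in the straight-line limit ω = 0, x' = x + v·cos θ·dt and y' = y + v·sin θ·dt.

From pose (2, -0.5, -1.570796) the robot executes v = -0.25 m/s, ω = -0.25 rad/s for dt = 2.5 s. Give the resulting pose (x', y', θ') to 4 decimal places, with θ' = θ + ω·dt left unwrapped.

(2.1890, 0.0851, -2.1958)

θ' = -1.5708 + -0.25·2.5 = -2.1958
R = v/ω = -0.25/-0.25 = 1.0000
x' = 2 + 1.0000·(sin -2.1958 − sin -1.5708) = 2.1890
y' = -0.5 − 1.0000·(cos -2.1958 − cos -1.5708) = 0.0851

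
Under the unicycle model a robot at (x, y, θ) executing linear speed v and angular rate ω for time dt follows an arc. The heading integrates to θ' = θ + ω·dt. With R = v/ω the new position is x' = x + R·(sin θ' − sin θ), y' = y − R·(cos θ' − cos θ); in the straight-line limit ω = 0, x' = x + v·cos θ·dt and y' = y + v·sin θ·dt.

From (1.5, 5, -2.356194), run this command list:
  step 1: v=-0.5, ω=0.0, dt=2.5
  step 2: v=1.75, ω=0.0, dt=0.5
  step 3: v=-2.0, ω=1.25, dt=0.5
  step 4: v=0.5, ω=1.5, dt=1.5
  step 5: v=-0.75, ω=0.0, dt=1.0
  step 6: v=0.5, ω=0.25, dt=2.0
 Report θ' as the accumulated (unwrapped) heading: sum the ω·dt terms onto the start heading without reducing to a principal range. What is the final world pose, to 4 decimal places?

(2.7676, 6.1145, 1.0188)

step 1: θ'=-2.3562 (straight) → pose (2.3839, 5.8839, -2.3562)
step 2: θ'=-2.3562 (straight) → pose (1.7652, 5.2652, -2.3562)
step 3: θ'=-1.7312 (R=-1.6000) → pose (2.2133, 6.1410, -1.7312)
step 4: θ'=0.5188 (R=0.3333) → pose (2.7076, 5.7983, 0.5188)
step 5: θ'=0.5188 (straight) → pose (2.0563, 5.4264, 0.5188)
step 6: θ'=1.0188 (R=2.0000) → pose (2.7676, 6.1145, 1.0188)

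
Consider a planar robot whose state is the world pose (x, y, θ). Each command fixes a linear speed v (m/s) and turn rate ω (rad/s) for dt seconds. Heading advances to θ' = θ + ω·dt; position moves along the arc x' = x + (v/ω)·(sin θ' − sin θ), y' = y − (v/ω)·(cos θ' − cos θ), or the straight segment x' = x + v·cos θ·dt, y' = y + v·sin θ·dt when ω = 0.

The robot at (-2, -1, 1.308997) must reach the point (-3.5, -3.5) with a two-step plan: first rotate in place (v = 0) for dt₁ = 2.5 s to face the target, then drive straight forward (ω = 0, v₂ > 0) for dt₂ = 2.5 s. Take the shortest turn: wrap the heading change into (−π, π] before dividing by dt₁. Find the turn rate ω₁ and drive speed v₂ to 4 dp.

ω₁ = 1.1452, v₂ = 1.1662

heading to target = atan2(-3.5−-1, -3.5−-2) = -2.1112
Δθ = wrap(-2.1112 − 1.3090) = 2.8630; ω₁ = Δθ/dt₁ = 1.1452
distance = √((-3.5−-2)² + (-3.5−-1)²) = 2.9155; v₂ = distance/dt₂ = 1.1662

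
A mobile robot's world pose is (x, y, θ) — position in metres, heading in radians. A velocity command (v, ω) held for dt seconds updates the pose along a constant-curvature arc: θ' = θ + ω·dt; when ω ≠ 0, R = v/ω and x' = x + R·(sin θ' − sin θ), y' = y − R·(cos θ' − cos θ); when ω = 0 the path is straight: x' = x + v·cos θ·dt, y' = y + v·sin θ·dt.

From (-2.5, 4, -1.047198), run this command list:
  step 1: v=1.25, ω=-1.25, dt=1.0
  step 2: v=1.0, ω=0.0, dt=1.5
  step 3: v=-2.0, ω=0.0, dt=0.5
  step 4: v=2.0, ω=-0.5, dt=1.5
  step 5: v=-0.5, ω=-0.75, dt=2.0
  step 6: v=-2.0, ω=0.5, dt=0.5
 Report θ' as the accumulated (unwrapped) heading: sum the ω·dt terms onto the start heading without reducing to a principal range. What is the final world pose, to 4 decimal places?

step 1: θ'=-2.2972 (R=-1.0000) → pose (-2.6185, 2.8358, -2.2972)
step 2: θ'=-2.2972 (straight) → pose (-3.6147, 1.7145, -2.2972)
step 3: θ'=-2.2972 (straight) → pose (-2.9505, 2.4620, -2.2972)
step 4: θ'=-3.0472 (R=-4.0000) → pose (-5.5638, 1.1366, -3.0472)
step 5: θ'=-4.5472 (R=0.6667) → pose (-4.8434, 0.5825, -4.5472)
step 6: θ'=-4.2972 (R=-4.0000) → pose (-4.5580, -0.3732, -4.2972)

(-4.5580, -0.3732, -4.2972)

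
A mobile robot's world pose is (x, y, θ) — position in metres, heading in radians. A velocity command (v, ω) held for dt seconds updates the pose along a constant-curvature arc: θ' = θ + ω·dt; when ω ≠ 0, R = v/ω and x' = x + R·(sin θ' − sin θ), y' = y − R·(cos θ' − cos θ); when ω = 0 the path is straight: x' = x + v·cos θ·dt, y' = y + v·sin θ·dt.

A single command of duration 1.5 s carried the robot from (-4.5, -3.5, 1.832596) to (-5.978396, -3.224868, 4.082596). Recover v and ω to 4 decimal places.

v = 1.2500, ω = 1.5000

Δθ = 4.082596 − 1.832596 = 2.250000
ω = Δθ/dt = 2.250000/1.5 = 1.5000
R = Δx/(sin θ' − sin θ) = 0.8333
v = R·ω = 0.8333·1.5000 = 1.2500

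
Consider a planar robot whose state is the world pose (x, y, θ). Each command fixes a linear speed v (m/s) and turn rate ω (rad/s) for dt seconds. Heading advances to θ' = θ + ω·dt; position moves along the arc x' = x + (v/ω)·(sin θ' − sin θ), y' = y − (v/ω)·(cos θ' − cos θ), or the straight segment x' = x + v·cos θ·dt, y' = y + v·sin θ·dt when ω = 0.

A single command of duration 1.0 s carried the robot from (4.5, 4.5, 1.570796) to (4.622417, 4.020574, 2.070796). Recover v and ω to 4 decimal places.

Δθ = 2.070796 − 1.570796 = 0.500000
ω = Δθ/dt = 0.500000/1.0 = 0.5000
R = −Δy/(cos θ' − cos θ) = -1.0000
v = R·ω = -1.0000·0.5000 = -0.5000

v = -0.5000, ω = 0.5000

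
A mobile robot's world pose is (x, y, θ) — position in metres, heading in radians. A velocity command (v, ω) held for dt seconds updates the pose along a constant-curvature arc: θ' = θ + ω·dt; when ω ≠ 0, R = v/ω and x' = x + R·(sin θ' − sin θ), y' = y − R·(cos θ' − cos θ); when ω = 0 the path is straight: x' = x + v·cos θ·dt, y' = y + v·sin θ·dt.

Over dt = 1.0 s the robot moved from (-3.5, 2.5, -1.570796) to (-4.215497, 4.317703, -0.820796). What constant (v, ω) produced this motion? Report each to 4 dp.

Δθ = -0.820796 − -1.570796 = 0.750000
ω = Δθ/dt = 0.750000/1.0 = 0.7500
R = −Δy/(cos θ' − cos θ) = -2.6667
v = R·ω = -2.6667·0.7500 = -2.0000

v = -2.0000, ω = 0.7500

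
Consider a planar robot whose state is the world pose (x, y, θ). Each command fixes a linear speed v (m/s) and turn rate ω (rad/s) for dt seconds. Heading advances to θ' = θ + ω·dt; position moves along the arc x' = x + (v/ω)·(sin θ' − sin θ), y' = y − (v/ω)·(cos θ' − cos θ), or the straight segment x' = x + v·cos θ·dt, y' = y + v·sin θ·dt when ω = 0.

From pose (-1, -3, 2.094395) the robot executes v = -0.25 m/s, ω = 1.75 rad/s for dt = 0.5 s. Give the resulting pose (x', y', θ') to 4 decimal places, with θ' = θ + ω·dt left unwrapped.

(-0.9008, -3.0693, 2.9694)

θ' = 2.0944 + 1.75·0.5 = 2.9694
R = v/ω = -0.25/1.75 = -0.1429
x' = -1 + -0.1429·(sin 2.9694 − sin 2.0944) = -0.9008
y' = -3 − -0.1429·(cos 2.9694 − cos 2.0944) = -3.0693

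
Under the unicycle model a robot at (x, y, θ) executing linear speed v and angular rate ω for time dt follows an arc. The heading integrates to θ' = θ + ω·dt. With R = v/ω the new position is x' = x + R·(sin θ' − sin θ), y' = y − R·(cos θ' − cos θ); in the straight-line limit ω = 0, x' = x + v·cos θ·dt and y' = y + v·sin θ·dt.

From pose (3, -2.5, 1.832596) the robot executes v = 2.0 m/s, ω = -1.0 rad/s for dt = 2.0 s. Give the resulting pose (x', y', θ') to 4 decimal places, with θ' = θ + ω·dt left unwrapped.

θ' = 1.8326 + -1.0·2.0 = -0.1674
R = v/ω = 2.0/-1.0 = -2.0000
x' = 3 + -2.0000·(sin -0.1674 − sin 1.8326) = 5.2651
y' = -2.5 − -2.0000·(cos -0.1674 − cos 1.8326) = -0.0103

(5.2651, -0.0103, -0.1674)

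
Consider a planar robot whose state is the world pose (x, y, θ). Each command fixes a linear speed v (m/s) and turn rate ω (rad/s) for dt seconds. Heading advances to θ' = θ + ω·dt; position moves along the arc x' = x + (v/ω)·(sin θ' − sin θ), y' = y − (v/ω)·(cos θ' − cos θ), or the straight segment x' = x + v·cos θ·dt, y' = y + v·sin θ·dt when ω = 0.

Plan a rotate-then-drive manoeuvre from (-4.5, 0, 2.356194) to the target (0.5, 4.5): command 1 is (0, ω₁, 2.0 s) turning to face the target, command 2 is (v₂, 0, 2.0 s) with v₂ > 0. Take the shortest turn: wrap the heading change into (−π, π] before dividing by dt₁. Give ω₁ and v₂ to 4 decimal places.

heading to target = atan2(4.5−0, 0.5−-4.5) = 0.7328
Δθ = wrap(0.7328 − 2.3562) = -1.6234; ω₁ = Δθ/dt₁ = -0.8117
distance = √((0.5−-4.5)² + (4.5−0)²) = 6.7268; v₂ = distance/dt₂ = 3.3634

ω₁ = -0.8117, v₂ = 3.3634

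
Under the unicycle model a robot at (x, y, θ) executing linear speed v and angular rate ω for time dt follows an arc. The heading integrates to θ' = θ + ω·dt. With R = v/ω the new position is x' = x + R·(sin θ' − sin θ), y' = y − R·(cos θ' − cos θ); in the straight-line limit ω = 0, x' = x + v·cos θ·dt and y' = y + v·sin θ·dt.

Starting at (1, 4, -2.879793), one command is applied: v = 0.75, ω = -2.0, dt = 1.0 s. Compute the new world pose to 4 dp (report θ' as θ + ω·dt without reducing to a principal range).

θ' = -2.8798 + -2.0·1.0 = -4.8798
R = v/ω = 0.75/-2.0 = -0.3750
x' = 1 + -0.3750·(sin -4.8798 − sin -2.8798) = 0.5332
y' = 4 − -0.3750·(cos -4.8798 − cos -2.8798) = 4.4247

(0.5332, 4.4247, -4.8798)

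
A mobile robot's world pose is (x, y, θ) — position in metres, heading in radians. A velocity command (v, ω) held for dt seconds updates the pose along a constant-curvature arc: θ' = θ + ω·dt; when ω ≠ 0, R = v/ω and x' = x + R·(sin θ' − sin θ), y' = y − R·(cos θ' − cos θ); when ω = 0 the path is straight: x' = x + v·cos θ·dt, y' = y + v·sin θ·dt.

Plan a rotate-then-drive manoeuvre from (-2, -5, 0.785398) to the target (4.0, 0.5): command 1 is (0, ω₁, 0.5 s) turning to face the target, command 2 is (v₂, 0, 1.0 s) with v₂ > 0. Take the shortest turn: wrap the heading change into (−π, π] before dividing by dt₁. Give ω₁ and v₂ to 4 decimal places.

ω₁ = -0.0869, v₂ = 8.1394

heading to target = atan2(0.5−-5, 4−-2) = 0.7419
Δθ = wrap(0.7419 − 0.7854) = -0.0435; ω₁ = Δθ/dt₁ = -0.0869
distance = √((4−-2)² + (0.5−-5)²) = 8.1394; v₂ = distance/dt₂ = 8.1394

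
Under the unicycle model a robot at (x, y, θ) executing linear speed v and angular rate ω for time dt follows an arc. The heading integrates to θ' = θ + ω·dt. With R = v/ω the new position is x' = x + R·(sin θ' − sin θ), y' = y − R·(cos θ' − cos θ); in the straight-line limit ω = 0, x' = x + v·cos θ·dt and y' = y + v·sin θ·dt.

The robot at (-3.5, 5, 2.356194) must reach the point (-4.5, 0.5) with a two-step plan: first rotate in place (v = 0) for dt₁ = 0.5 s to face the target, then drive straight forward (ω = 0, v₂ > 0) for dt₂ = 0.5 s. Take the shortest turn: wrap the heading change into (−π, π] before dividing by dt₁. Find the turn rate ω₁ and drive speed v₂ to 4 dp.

ω₁ = 4.2751, v₂ = 9.2195

heading to target = atan2(0.5−5, -4.5−-3.5) = -1.7895
Δθ = wrap(-1.7895 − 2.3562) = 2.1375; ω₁ = Δθ/dt₁ = 4.2751
distance = √((-4.5−-3.5)² + (0.5−5)²) = 4.6098; v₂ = distance/dt₂ = 9.2195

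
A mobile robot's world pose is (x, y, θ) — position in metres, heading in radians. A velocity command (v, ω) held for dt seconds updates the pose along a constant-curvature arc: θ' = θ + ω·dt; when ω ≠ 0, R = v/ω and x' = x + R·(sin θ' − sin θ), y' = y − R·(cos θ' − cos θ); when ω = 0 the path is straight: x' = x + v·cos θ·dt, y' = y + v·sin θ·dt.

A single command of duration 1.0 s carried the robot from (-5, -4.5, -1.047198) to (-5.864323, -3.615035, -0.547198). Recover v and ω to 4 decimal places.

Δθ = -0.547198 − -1.047198 = 0.500000
ω = Δθ/dt = 0.500000/1.0 = 0.5000
R = −Δy/(cos θ' − cos θ) = -2.5000
v = R·ω = -2.5000·0.5000 = -1.2500

v = -1.2500, ω = 0.5000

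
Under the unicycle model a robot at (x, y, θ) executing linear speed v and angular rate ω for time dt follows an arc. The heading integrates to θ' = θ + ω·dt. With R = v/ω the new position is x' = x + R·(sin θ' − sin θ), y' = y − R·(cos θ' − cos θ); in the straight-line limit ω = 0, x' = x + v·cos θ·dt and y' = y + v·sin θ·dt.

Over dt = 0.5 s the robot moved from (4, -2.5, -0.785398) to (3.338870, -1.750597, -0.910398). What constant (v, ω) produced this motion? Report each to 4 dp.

v = -2.0000, ω = -0.2500

Δθ = -0.910398 − -0.785398 = -0.125000
ω = Δθ/dt = -0.125000/0.5 = -0.2500
R = −Δy/(cos θ' − cos θ) = 8.0000
v = R·ω = 8.0000·-0.2500 = -2.0000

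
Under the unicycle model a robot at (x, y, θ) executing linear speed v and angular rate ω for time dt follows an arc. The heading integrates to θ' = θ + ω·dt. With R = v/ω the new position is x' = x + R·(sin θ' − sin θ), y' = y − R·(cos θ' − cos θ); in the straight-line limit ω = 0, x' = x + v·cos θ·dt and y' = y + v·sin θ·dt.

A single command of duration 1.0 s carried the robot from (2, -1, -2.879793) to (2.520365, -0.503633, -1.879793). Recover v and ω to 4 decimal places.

v = -0.7500, ω = 1.0000

Δθ = -1.879793 − -2.879793 = 1.000000
ω = Δθ/dt = 1.000000/1.0 = 1.0000
R = Δx/(sin θ' − sin θ) = -0.7500
v = R·ω = -0.7500·1.0000 = -0.7500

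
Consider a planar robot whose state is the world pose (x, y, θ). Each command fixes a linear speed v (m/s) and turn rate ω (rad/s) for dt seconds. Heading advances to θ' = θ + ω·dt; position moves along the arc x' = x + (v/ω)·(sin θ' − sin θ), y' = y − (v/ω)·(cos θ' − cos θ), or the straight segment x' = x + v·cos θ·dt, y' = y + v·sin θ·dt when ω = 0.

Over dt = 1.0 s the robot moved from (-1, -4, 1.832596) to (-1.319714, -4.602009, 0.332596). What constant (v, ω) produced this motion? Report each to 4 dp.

Δθ = 0.332596 − 1.832596 = -1.500000
ω = Δθ/dt = -1.500000/1.0 = -1.5000
R = −Δy/(cos θ' − cos θ) = 0.5000
v = R·ω = 0.5000·-1.5000 = -0.7500

v = -0.7500, ω = -1.5000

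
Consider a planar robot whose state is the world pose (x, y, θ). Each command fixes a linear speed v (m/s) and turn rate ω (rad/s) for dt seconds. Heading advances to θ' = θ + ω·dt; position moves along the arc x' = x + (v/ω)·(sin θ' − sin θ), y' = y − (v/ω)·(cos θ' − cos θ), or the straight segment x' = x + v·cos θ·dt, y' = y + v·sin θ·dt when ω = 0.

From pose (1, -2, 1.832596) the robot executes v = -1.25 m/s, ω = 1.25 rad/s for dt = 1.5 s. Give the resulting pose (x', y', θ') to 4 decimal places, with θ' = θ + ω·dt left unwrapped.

(2.5022, -2.5852, 3.7076)

θ' = 1.8326 + 1.25·1.5 = 3.7076
R = v/ω = -1.25/1.25 = -1.0000
x' = 1 + -1.0000·(sin 3.7076 − sin 1.8326) = 2.5022
y' = -2 − -1.0000·(cos 3.7076 − cos 1.8326) = -2.5852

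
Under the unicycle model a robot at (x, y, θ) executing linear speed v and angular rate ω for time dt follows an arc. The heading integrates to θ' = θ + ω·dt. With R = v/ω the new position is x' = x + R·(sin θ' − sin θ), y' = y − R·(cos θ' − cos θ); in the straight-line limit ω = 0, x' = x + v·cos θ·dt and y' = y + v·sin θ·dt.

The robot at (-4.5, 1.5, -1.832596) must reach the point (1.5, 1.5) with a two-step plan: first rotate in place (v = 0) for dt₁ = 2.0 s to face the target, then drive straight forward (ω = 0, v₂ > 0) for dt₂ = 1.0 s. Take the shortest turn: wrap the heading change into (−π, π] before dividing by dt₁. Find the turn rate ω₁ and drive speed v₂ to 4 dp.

ω₁ = 0.9163, v₂ = 6.0000

heading to target = atan2(1.5−1.5, 1.5−-4.5) = 0.0000
Δθ = wrap(0.0000 − -1.8326) = 1.8326; ω₁ = Δθ/dt₁ = 0.9163
distance = √((1.5−-4.5)² + (1.5−1.5)²) = 6.0000; v₂ = distance/dt₂ = 6.0000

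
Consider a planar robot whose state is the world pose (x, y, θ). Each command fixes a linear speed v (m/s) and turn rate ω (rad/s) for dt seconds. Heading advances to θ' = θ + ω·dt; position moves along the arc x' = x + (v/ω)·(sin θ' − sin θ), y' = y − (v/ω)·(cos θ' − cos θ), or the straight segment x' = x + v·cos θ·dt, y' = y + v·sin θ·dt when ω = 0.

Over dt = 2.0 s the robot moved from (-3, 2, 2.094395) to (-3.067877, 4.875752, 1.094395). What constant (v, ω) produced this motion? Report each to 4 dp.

Δθ = 1.094395 − 2.094395 = -1.000000
ω = Δθ/dt = -1.000000/2.0 = -0.5000
R = −Δy/(cos θ' − cos θ) = -3.0000
v = R·ω = -3.0000·-0.5000 = 1.5000

v = 1.5000, ω = -0.5000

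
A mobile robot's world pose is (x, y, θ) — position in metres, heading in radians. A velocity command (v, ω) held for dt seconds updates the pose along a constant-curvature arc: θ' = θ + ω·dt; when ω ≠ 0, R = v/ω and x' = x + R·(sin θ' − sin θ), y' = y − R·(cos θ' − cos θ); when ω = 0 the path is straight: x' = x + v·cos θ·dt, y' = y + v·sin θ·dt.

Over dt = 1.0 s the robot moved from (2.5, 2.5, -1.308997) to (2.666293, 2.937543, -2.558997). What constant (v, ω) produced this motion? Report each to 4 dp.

v = -0.5000, ω = -1.2500

Δθ = -2.558997 − -1.308997 = -1.250000
ω = Δθ/dt = -1.250000/1.0 = -1.2500
R = −Δy/(cos θ' − cos θ) = 0.4000
v = R·ω = 0.4000·-1.2500 = -0.5000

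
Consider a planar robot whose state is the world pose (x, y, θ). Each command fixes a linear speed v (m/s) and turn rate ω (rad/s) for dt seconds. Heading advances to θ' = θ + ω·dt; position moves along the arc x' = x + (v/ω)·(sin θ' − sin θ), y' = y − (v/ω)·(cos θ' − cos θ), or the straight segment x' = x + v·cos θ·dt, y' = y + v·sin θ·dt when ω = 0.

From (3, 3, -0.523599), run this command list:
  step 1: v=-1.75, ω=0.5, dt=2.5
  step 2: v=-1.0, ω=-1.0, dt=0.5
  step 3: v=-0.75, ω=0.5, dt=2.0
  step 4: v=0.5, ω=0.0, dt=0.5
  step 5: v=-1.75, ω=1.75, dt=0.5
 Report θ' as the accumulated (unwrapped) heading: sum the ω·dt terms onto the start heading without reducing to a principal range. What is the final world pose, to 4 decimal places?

step 1: θ'=0.7264 (R=-3.5000) → pose (-1.0746, 2.5854, 0.7264)
step 2: θ'=0.2264 (R=1.0000) → pose (-1.5144, 2.3585, 0.2264)
step 3: θ'=1.2264 (R=-1.5000) → pose (-2.5896, 1.4032, 1.2264)
step 4: θ'=1.2264 (straight) → pose (-2.5052, 1.6385, 1.2264)
step 5: θ'=2.1014 (R=-1.0000) → pose (-2.4264, 0.7949, 2.1014)

(-2.4264, 0.7949, 2.1014)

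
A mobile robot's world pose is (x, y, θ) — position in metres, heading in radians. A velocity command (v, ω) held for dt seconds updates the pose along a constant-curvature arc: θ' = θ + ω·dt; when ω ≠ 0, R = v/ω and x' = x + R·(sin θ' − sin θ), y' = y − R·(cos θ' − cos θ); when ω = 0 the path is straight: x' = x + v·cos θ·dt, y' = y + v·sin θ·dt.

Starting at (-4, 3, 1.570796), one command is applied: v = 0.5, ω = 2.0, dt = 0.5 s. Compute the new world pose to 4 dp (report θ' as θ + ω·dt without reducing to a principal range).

(-4.1149, 3.2104, 2.5708)

θ' = 1.5708 + 2.0·0.5 = 2.5708
R = v/ω = 0.5/2.0 = 0.2500
x' = -4 + 0.2500·(sin 2.5708 − sin 1.5708) = -4.1149
y' = 3 − 0.2500·(cos 2.5708 − cos 1.5708) = 3.2104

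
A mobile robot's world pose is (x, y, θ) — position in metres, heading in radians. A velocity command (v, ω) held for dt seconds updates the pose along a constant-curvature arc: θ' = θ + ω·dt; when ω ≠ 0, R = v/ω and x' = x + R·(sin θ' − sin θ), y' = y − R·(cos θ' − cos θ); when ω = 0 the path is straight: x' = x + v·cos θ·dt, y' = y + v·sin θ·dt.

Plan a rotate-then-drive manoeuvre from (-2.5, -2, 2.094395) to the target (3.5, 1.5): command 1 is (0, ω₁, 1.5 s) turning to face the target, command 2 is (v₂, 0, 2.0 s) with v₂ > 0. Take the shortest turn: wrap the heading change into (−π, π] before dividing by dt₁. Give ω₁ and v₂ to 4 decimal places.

heading to target = atan2(1.5−-2, 3.5−-2.5) = 0.5281
Δθ = wrap(0.5281 − 2.0944) = -1.5663; ω₁ = Δθ/dt₁ = -1.0442
distance = √((3.5−-2.5)² + (1.5−-2)²) = 6.9462; v₂ = distance/dt₂ = 3.4731

ω₁ = -1.0442, v₂ = 3.4731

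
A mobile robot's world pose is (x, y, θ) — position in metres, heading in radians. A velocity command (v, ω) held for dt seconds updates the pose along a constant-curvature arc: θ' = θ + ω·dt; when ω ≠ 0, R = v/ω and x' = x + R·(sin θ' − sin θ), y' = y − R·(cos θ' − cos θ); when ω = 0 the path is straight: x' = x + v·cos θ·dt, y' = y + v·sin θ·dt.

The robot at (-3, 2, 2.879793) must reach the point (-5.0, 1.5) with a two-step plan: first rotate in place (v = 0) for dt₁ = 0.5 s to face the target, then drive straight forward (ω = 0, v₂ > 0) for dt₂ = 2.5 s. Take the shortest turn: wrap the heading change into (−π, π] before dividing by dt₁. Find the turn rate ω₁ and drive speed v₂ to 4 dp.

ω₁ = 1.0136, v₂ = 0.8246

heading to target = atan2(1.5−2, -5−-3) = -2.8966
Δθ = wrap(-2.8966 − 2.8798) = 0.5068; ω₁ = Δθ/dt₁ = 1.0136
distance = √((-5−-3)² + (1.5−2)²) = 2.0616; v₂ = distance/dt₂ = 0.8246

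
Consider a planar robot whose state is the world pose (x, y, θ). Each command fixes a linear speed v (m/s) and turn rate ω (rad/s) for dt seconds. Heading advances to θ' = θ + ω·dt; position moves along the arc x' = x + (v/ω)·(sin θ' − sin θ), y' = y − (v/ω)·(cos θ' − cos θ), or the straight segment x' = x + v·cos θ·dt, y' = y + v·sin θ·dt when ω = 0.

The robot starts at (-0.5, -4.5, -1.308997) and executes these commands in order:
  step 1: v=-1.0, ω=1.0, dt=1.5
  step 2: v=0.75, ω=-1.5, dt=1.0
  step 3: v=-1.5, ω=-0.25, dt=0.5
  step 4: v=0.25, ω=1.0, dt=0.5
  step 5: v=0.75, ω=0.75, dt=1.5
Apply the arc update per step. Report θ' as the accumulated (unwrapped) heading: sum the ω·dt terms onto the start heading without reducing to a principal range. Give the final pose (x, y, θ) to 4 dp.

(-0.1858, -3.9056, 0.1910)

step 1: θ'=0.1910 (R=-1.0000) → pose (-1.6558, -3.7770, 0.1910)
step 2: θ'=-1.3090 (R=-0.5000) → pose (-1.0779, -4.1385, -1.3090)
step 3: θ'=-1.4340 (R=6.0000) → pose (-1.2263, -3.4038, -1.4340)
step 4: θ'=-0.9340 (R=0.2500) → pose (-1.1796, -3.5184, -0.9340)
step 5: θ'=0.1910 (R=1.0000) → pose (-0.1858, -3.9056, 0.1910)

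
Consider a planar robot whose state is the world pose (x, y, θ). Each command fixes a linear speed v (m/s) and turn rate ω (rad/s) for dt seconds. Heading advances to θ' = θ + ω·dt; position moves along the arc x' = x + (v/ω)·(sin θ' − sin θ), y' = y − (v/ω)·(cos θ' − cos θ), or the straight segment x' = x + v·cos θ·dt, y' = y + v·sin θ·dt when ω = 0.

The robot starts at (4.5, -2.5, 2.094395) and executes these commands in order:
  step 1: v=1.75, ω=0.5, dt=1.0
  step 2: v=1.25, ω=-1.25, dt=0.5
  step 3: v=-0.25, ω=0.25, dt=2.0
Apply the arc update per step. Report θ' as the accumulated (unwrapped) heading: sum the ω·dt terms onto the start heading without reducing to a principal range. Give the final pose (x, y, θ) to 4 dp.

(3.1875, -1.1895, 2.4694)

step 1: θ'=2.5944 (R=3.5000) → pose (3.2899, -1.2610, 2.5944)
step 2: θ'=1.9694 (R=-1.0000) → pose (2.8886, -0.7952, 1.9694)
step 3: θ'=2.4694 (R=-1.0000) → pose (3.1875, -1.1895, 2.4694)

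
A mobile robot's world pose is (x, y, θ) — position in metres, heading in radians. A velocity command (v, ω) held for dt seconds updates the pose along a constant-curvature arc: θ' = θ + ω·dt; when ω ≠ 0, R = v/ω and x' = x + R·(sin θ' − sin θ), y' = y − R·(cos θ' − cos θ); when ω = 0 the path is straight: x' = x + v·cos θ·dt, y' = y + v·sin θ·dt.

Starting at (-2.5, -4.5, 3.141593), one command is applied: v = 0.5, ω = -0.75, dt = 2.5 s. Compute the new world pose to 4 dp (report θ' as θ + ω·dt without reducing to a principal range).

(-3.1361, -3.6336, 1.2666)

θ' = 3.1416 + -0.75·2.5 = 1.2666
R = v/ω = 0.5/-0.75 = -0.6667
x' = -2.5 + -0.6667·(sin 1.2666 − sin 3.1416) = -3.1361
y' = -4.5 − -0.6667·(cos 1.2666 − cos 3.1416) = -3.6336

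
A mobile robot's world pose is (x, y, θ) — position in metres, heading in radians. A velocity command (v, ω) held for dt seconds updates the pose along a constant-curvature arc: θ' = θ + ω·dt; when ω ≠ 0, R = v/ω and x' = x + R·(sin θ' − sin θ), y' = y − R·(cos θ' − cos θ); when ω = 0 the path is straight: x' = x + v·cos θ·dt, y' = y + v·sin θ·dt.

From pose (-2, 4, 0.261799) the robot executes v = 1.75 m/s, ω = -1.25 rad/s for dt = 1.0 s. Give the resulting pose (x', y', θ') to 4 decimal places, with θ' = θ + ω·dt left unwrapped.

θ' = 0.2618 + -1.25·1.0 = -0.9882
R = v/ω = 1.75/-1.25 = -1.4000
x' = -2 + -1.4000·(sin -0.9882 − sin 0.2618) = -0.4686
y' = 4 − -1.4000·(cos -0.9882 − cos 0.2618) = 3.4180

(-0.4686, 3.4180, -0.9882)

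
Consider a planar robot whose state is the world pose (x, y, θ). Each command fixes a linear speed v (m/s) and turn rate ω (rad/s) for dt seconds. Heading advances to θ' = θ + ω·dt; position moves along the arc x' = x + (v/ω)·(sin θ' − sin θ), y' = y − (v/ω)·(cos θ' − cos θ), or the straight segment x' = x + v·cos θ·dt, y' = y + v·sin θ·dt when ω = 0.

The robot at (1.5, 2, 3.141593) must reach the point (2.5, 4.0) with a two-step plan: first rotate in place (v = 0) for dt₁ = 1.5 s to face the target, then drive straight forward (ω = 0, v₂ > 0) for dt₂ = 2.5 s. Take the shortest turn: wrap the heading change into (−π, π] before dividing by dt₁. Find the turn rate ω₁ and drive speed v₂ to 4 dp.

ω₁ = -1.3563, v₂ = 0.8944

heading to target = atan2(4−2, 2.5−1.5) = 1.1071
Δθ = wrap(1.1071 − 3.1416) = -2.0344; ω₁ = Δθ/dt₁ = -1.3563
distance = √((2.5−1.5)² + (4−2)²) = 2.2361; v₂ = distance/dt₂ = 0.8944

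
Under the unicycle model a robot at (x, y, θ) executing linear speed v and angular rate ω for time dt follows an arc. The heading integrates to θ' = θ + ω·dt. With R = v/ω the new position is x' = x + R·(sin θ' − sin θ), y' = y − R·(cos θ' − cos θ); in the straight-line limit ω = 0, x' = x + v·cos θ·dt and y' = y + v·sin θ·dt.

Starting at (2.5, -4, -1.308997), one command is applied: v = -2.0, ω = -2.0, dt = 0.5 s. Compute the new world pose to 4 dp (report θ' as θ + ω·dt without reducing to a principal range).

(2.7262, -3.0682, -2.3090)

θ' = -1.3090 + -2.0·0.5 = -2.3090
R = v/ω = -2.0/-2.0 = 1.0000
x' = 2.5 + 1.0000·(sin -2.3090 − sin -1.3090) = 2.7262
y' = -4 − 1.0000·(cos -2.3090 − cos -1.3090) = -3.0682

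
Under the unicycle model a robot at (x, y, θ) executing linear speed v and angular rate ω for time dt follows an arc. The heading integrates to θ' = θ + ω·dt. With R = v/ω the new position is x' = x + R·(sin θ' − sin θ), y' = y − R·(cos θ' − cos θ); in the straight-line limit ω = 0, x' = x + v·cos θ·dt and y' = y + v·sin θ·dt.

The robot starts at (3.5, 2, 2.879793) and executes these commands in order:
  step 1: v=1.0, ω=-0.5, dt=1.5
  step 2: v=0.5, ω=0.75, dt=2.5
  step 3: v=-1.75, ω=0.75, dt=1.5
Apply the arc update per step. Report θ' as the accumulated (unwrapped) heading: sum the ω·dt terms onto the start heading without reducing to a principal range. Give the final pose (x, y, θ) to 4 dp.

step 1: θ'=2.1298 (R=-2.0000) → pose (2.3221, 2.8712, 2.1298)
step 2: θ'=4.0048 (R=0.6667) → pose (1.2503, 2.9510, 4.0048)
step 3: θ'=5.1298 (R=-2.3333) → pose (1.6101, 5.4136, 5.1298)

(1.6101, 5.4136, 5.1298)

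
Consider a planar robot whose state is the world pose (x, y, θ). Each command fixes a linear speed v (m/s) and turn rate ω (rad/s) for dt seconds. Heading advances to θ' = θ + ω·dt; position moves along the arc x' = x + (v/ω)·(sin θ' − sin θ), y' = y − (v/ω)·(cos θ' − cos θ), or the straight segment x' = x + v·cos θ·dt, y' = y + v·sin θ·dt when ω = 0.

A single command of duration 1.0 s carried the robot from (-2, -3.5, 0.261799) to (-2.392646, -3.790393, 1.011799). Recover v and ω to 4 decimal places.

Δθ = 1.011799 − 0.261799 = 0.750000
ω = Δθ/dt = 0.750000/1.0 = 0.7500
R = Δx/(sin θ' − sin θ) = -0.6667
v = R·ω = -0.6667·0.7500 = -0.5000

v = -0.5000, ω = 0.7500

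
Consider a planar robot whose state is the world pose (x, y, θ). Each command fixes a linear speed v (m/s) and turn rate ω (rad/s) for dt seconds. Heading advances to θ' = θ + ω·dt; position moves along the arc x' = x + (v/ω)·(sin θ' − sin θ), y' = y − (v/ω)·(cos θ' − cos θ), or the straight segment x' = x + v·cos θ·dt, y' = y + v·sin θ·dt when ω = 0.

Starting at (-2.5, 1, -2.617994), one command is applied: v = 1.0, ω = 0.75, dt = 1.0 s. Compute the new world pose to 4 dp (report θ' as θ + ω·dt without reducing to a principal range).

(-3.1082, 0.2358, -1.8680)

θ' = -2.6180 + 0.75·1.0 = -1.8680
R = v/ω = 1.0/0.75 = 1.3333
x' = -2.5 + 1.3333·(sin -1.8680 − sin -2.6180) = -3.1082
y' = 1 − 1.3333·(cos -1.8680 − cos -2.6180) = 0.2358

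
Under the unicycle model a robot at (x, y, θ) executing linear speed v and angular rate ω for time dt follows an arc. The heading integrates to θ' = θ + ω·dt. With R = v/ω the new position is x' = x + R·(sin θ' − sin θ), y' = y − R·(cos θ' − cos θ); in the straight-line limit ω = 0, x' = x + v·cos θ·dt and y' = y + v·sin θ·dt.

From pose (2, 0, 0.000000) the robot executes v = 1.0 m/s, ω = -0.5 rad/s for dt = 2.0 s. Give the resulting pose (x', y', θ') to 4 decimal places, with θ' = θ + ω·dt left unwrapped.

(3.6829, -0.9194, -1.0000)

θ' = 0.0000 + -0.5·2.0 = -1.0000
R = v/ω = 1.0/-0.5 = -2.0000
x' = 2 + -2.0000·(sin -1.0000 − sin 0.0000) = 3.6829
y' = 0 − -2.0000·(cos -1.0000 − cos 0.0000) = -0.9194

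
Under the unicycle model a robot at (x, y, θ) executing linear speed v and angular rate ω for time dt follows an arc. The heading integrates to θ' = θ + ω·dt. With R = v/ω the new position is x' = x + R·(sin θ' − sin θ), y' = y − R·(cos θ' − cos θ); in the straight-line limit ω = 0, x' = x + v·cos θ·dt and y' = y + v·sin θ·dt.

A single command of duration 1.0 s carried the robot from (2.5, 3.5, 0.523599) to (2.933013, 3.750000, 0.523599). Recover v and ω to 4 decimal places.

Δθ = 0.523599 − 0.523599 = 0.000000
ω = Δθ/dt = 0.000000/1.0 = 0.0000
ω = 0 → v = (Δx·cos θ + Δy·sin θ)/dt = 0.5000

v = 0.5000, ω = 0.0000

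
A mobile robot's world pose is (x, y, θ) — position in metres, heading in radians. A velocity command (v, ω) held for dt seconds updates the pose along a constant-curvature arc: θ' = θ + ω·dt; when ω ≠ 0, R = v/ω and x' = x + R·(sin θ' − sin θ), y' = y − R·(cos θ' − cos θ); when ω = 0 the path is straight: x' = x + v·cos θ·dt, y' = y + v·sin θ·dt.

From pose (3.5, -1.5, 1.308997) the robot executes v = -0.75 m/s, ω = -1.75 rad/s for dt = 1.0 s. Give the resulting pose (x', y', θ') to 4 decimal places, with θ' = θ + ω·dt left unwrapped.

(2.9031, -1.7766, -0.4410)

θ' = 1.3090 + -1.75·1.0 = -0.4410
R = v/ω = -0.75/-1.75 = 0.4286
x' = 3.5 + 0.4286·(sin -0.4410 − sin 1.3090) = 2.9031
y' = -1.5 − 0.4286·(cos -0.4410 − cos 1.3090) = -1.7766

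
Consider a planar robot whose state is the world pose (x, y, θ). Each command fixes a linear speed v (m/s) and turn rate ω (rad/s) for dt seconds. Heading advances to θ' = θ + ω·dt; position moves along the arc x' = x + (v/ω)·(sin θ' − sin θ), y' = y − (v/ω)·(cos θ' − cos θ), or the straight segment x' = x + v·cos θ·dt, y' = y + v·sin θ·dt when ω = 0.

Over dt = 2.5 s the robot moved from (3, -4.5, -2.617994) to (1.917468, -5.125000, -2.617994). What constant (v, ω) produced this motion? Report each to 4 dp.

v = 0.5000, ω = 0.0000

Δθ = -2.617994 − -2.617994 = 0.000000
ω = Δθ/dt = 0.000000/2.5 = 0.0000
ω = 0 → v = (Δx·cos θ + Δy·sin θ)/dt = 0.5000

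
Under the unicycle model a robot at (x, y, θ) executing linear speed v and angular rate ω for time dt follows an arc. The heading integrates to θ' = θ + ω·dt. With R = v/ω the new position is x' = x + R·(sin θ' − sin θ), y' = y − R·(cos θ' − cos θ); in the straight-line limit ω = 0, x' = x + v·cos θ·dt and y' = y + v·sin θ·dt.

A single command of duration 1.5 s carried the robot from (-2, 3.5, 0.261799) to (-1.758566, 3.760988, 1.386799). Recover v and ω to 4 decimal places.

v = 0.2500, ω = 0.7500

Δθ = 1.386799 − 0.261799 = 1.125000
ω = Δθ/dt = 1.125000/1.5 = 0.7500
R = −Δy/(cos θ' − cos θ) = 0.3333
v = R·ω = 0.3333·0.7500 = 0.2500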